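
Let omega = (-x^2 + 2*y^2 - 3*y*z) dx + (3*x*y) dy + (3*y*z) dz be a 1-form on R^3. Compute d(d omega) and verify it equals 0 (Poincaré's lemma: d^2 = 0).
d(d omega) = 0

Step 1: d omega = sum_{i<j} (∂f_j/∂x_i - ∂f_i/∂x_j) dx_i ∧ dx_j:
  coeff of dx ∧ dy: -y + 3*z
  coeff of dx ∧ dz: 3*y
  coeff of dy ∧ dz: 3*z
Step 2: Apply d again to each 2-form coefficient. The only possible 3-form in R^3 is dx ∧ dy ∧ dz, with coefficient
  ∂(coeff of dy∧dz)/∂x - ∂(coeff of dx∧dz)/∂y + ∂(coeff of dx∧dy)/∂z
  = ∂/∂x (3*z) - ∂/∂y (3*y) + ∂/∂z (-y + 3*z).
Each of these terms simplifies to sums of mixed partials that cancel in pairs. The result is 0 (by equality of mixed partials for smooth functions — Schwarz / Clairaut).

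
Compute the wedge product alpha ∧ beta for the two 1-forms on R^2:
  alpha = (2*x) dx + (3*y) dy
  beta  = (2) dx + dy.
alpha ∧ beta = (2*x - 6*y) dx ∧ dy

Distribute the wedge, using dx_i ∧ dx_j = -dx_j ∧ dx_i and dx_i ∧ dx_i = 0. For each pair (i, j) with i < j, the coefficient of dx_i ∧ dx_j in alpha ∧ beta is (alpha_i * beta_j - alpha_j * beta_i). Collecting: alpha ∧ beta = (2*x - 6*y) dx ∧ dy.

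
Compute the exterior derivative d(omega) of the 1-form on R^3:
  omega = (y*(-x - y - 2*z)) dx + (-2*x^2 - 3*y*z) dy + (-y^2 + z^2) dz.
d(omega) = (-3*x + 2*y + 2*z) dx ∧ dy + (2*y) dx ∧ dz + (y) dy ∧ dz

For a 1-form omega = sum_i f_i dx_i, the exterior derivative is
  d(omega) = sum_{i < j} (∂f_j/∂x_i - ∂f_i/∂x_j) dx_i ∧ dx_j.
  coefficient of dx ∧ dy: ∂f_2/∂x - ∂f_1/∂y = ∂(-2*x^2 - 3*y*z)/∂x - ∂(y*(-x - y - 2*z))/∂y = -3*x + 2*y + 2*z
  coefficient of dx ∧ dz: ∂f_3/∂x - ∂f_1/∂z = ∂(-y^2 + z^2)/∂x - ∂(y*(-x - y - 2*z))/∂z = 2*y
  coefficient of dy ∧ dz: ∂f_3/∂y - ∂f_2/∂z = ∂(-y^2 + z^2)/∂y - ∂(-2*x^2 - 3*y*z)/∂z = y
Assembling: d(omega) = (-3*x + 2*y + 2*z) dx ∧ dy + (2*y) dx ∧ dz + (y) dy ∧ dz.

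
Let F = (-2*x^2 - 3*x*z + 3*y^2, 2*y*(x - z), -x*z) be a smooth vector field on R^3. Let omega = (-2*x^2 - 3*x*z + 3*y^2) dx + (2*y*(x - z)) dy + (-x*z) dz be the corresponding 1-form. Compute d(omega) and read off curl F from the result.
d(omega) = (2*y) dy ∧ dz + (-3*x + z) dz ∧ dx + (-4*y) dx ∧ dy; curl F = (2*y, -3*x + z, -4*y)

d omega = sum_{i<j} (∂f_j/∂x_i - ∂f_i/∂x_j) dx_i ∧ dx_j. Under the identification (dy ∧ dz, dz ∧ dx, dx ∧ dy) ↔ (e_x, e_y, e_z), the coefficients are exactly the components of curl F. Compute:
  ∂R/∂y - ∂Q/∂z = (0) - (-2*y) = 2*y
  ∂P/∂z - ∂R/∂x = (-3*x) - (-z) = -3*x + z
  ∂Q/∂x - ∂P/∂y = (2*y) - (6*y) = -4*y.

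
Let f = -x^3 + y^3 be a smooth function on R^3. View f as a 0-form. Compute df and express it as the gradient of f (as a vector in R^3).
df = (-3*x^2) dx + (3*y^2) dy + (0) dz; grad f = (-3*x^2, 3*y^2, 0)

For a 0-form f, d f = (∂f/∂x) dx + (∂f/∂y) dy + (∂f/∂z) dz. The components of the vector representation are exactly the entries of grad f in Cartesian coordinates:
  ∂f/∂x = -3*x^2
  ∂f/∂y = 3*y^2
  ∂f/∂z = 0.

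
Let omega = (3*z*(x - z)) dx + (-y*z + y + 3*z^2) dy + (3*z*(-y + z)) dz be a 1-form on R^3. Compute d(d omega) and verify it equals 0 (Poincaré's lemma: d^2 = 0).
d(d omega) = 0

Step 1: d omega = sum_{i<j} (∂f_j/∂x_i - ∂f_i/∂x_j) dx_i ∧ dx_j:
  coeff of dx ∧ dy: 0
  coeff of dx ∧ dz: -3*x + 6*z
  coeff of dy ∧ dz: y - 9*z
Step 2: Apply d again to each 2-form coefficient. The only possible 3-form in R^3 is dx ∧ dy ∧ dz, with coefficient
  ∂(coeff of dy∧dz)/∂x - ∂(coeff of dx∧dz)/∂y + ∂(coeff of dx∧dy)/∂z
  = ∂/∂x (y - 9*z) - ∂/∂y (-3*x + 6*z) + ∂/∂z (0).
Each of these terms simplifies to sums of mixed partials that cancel in pairs. The result is 0 (by equality of mixed partials for smooth functions — Schwarz / Clairaut).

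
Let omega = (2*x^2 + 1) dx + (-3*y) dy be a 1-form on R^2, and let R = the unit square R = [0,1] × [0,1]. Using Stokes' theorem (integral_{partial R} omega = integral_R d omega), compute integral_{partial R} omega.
integral_(partial R) omega = 0

Stokes: integral_partial_R omega = integral_R d omega with d omega = (∂Q/∂x - ∂P/∂y) dx ∧ dy.
  ∂Q/∂x = 0
  ∂P/∂y = 0
  integrand = ∂Q/∂x - ∂P/∂y = 0.
Integrating over R: integral_0^1 integral_0^1 (0) dx dy = 0.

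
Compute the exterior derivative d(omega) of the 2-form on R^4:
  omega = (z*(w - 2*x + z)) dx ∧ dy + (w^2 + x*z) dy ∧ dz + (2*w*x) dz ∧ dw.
d(omega) = (w - 2*x + 3*z) dx ∧ dy ∧ dz + (z) dx ∧ dy ∧ dw + (2*w) dy ∧ dz ∧ dw + (2*w) dx ∧ dz ∧ dw

For a 2-form omega = sum_{i<j} g_{ij} dx_i ∧ dx_j, the exterior derivative is
  d(omega) = sum_{i<j} d(g_{ij}) ∧ dx_i ∧ dx_j = sum_{i<j, k} (∂g_{ij}/∂x_k) dx_k ∧ dx_i ∧ dx_j.
Expand each term, using dx_k ∧ dx_i ∧ dx_j = sgn(permutation) dx_{(a)} ∧ dx_{(b)} ∧ dx_{(c)} with (a < b < c) sorted:
  d(z*(w - 2*x + z)) includes (∂/∂z)(z*(w - 2*x + z)) dz = (w - 2*x + 2*z) dz, which multiplied by dx ∧ dy gives (w - 2*x + 2*z) dx ∧ dy ∧ dz
  d(z*(w - 2*x + z)) includes (∂/∂w)(z*(w - 2*x + z)) dw = (z) dw, which multiplied by dx ∧ dy gives (z) dx ∧ dy ∧ dw
  d(w^2 + x*z) includes (∂/∂x)(w^2 + x*z) dx = (z) dx, which multiplied by dy ∧ dz gives (z) dx ∧ dy ∧ dz
  d(w^2 + x*z) includes (∂/∂w)(w^2 + x*z) dw = (2*w) dw, which multiplied by dy ∧ dz gives (2*w) dy ∧ dz ∧ dw
  d(2*w*x) includes (∂/∂x)(2*w*x) dx = (2*w) dx, which multiplied by dz ∧ dw gives (2*w) dx ∧ dz ∧ dw
Collecting like 3-forms: d(omega) = (w - 2*x + 3*z) dx ∧ dy ∧ dz + (z) dx ∧ dy ∧ dw + (2*w) dy ∧ dz ∧ dw + (2*w) dx ∧ dz ∧ dw.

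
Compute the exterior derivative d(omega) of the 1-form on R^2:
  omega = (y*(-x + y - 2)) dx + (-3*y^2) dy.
d(omega) = (x - 2*y + 2) dx ∧ dy

For a 1-form omega = sum_i f_i dx_i, the exterior derivative is
  d(omega) = sum_{i < j} (∂f_j/∂x_i - ∂f_i/∂x_j) dx_i ∧ dx_j.
  coefficient of dx ∧ dy: ∂f_2/∂x - ∂f_1/∂y = ∂(-3*y^2)/∂x - ∂(y*(-x + y - 2))/∂y = x - 2*y + 2
Assembling: d(omega) = (x - 2*y + 2) dx ∧ dy.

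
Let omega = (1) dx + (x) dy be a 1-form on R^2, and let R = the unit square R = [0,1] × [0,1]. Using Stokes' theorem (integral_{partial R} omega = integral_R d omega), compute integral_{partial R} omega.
integral_(partial R) omega = 1

Stokes: integral_partial_R omega = integral_R d omega with d omega = (∂Q/∂x - ∂P/∂y) dx ∧ dy.
  ∂Q/∂x = 1
  ∂P/∂y = 0
  integrand = ∂Q/∂x - ∂P/∂y = 1.
Integrating over R: integral_0^1 integral_0^1 (1) dx dy = 1.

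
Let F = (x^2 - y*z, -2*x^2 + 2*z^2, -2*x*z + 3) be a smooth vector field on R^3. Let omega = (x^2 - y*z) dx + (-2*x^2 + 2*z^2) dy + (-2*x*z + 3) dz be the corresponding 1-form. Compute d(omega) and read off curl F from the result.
d(omega) = (-4*z) dy ∧ dz + (-y + 2*z) dz ∧ dx + (-4*x + z) dx ∧ dy; curl F = (-4*z, -y + 2*z, -4*x + z)

d omega = sum_{i<j} (∂f_j/∂x_i - ∂f_i/∂x_j) dx_i ∧ dx_j. Under the identification (dy ∧ dz, dz ∧ dx, dx ∧ dy) ↔ (e_x, e_y, e_z), the coefficients are exactly the components of curl F. Compute:
  ∂R/∂y - ∂Q/∂z = (0) - (4*z) = -4*z
  ∂P/∂z - ∂R/∂x = (-y) - (-2*z) = -y + 2*z
  ∂Q/∂x - ∂P/∂y = (-4*x) - (-z) = -4*x + z.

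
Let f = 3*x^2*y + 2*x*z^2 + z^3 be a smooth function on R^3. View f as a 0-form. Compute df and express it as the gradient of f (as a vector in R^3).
df = (6*x*y + 2*z^2) dx + (3*x^2) dy + (z*(4*x + 3*z)) dz; grad f = (6*x*y + 2*z^2, 3*x^2, z*(4*x + 3*z))

For a 0-form f, d f = (∂f/∂x) dx + (∂f/∂y) dy + (∂f/∂z) dz. The components of the vector representation are exactly the entries of grad f in Cartesian coordinates:
  ∂f/∂x = 6*x*y + 2*z^2
  ∂f/∂y = 3*x^2
  ∂f/∂z = z*(4*x + 3*z).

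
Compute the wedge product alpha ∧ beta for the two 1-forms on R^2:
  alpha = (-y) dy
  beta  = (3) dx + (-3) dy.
alpha ∧ beta = (3*y) dx ∧ dy

Distribute the wedge, using dx_i ∧ dx_j = -dx_j ∧ dx_i and dx_i ∧ dx_i = 0. For each pair (i, j) with i < j, the coefficient of dx_i ∧ dx_j in alpha ∧ beta is (alpha_i * beta_j - alpha_j * beta_i). Collecting: alpha ∧ beta = (3*y) dx ∧ dy.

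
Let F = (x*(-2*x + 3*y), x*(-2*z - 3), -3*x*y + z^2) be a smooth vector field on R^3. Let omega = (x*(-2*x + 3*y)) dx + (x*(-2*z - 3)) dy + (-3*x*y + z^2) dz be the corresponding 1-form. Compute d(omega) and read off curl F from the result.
d(omega) = (-x) dy ∧ dz + (3*y) dz ∧ dx + (-3*x - 2*z - 3) dx ∧ dy; curl F = (-x, 3*y, -3*x - 2*z - 3)

d omega = sum_{i<j} (∂f_j/∂x_i - ∂f_i/∂x_j) dx_i ∧ dx_j. Under the identification (dy ∧ dz, dz ∧ dx, dx ∧ dy) ↔ (e_x, e_y, e_z), the coefficients are exactly the components of curl F. Compute:
  ∂R/∂y - ∂Q/∂z = (-3*x) - (-2*x) = -x
  ∂P/∂z - ∂R/∂x = (0) - (-3*y) = 3*y
  ∂Q/∂x - ∂P/∂y = (-2*z - 3) - (3*x) = -3*x - 2*z - 3.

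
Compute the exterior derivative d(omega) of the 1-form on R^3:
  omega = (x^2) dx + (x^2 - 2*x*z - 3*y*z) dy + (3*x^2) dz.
d(omega) = (2*x - 2*z) dx ∧ dy + (6*x) dx ∧ dz + (2*x + 3*y) dy ∧ dz

For a 1-form omega = sum_i f_i dx_i, the exterior derivative is
  d(omega) = sum_{i < j} (∂f_j/∂x_i - ∂f_i/∂x_j) dx_i ∧ dx_j.
  coefficient of dx ∧ dy: ∂f_2/∂x - ∂f_1/∂y = ∂(x^2 - 2*x*z - 3*y*z)/∂x - ∂(x^2)/∂y = 2*x - 2*z
  coefficient of dx ∧ dz: ∂f_3/∂x - ∂f_1/∂z = ∂(3*x^2)/∂x - ∂(x^2)/∂z = 6*x
  coefficient of dy ∧ dz: ∂f_3/∂y - ∂f_2/∂z = ∂(3*x^2)/∂y - ∂(x^2 - 2*x*z - 3*y*z)/∂z = 2*x + 3*y
Assembling: d(omega) = (2*x - 2*z) dx ∧ dy + (6*x) dx ∧ dz + (2*x + 3*y) dy ∧ dz.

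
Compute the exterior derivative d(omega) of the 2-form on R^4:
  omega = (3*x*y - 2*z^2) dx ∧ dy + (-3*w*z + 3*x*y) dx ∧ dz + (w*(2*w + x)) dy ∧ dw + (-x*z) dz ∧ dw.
d(omega) = (-3*x - 4*z) dx ∧ dy ∧ dz + (-4*z) dx ∧ dz ∧ dw + (w) dx ∧ dy ∧ dw

For a 2-form omega = sum_{i<j} g_{ij} dx_i ∧ dx_j, the exterior derivative is
  d(omega) = sum_{i<j} d(g_{ij}) ∧ dx_i ∧ dx_j = sum_{i<j, k} (∂g_{ij}/∂x_k) dx_k ∧ dx_i ∧ dx_j.
Expand each term, using dx_k ∧ dx_i ∧ dx_j = sgn(permutation) dx_{(a)} ∧ dx_{(b)} ∧ dx_{(c)} with (a < b < c) sorted:
  d(3*x*y - 2*z^2) includes (∂/∂z)(3*x*y - 2*z^2) dz = (-4*z) dz, which multiplied by dx ∧ dy gives (-4*z) dx ∧ dy ∧ dz
  d(-3*w*z + 3*x*y) includes (∂/∂y)(-3*w*z + 3*x*y) dy = (3*x) dy, which multiplied by dx ∧ dz gives (-3*x) dx ∧ dy ∧ dz
  d(-3*w*z + 3*x*y) includes (∂/∂w)(-3*w*z + 3*x*y) dw = (-3*z) dw, which multiplied by dx ∧ dz gives (-3*z) dx ∧ dz ∧ dw
  d(w*(2*w + x)) includes (∂/∂x)(w*(2*w + x)) dx = (w) dx, which multiplied by dy ∧ dw gives (w) dx ∧ dy ∧ dw
  d(-x*z) includes (∂/∂x)(-x*z) dx = (-z) dx, which multiplied by dz ∧ dw gives (-z) dx ∧ dz ∧ dw
Collecting like 3-forms: d(omega) = (-3*x - 4*z) dx ∧ dy ∧ dz + (-4*z) dx ∧ dz ∧ dw + (w) dx ∧ dy ∧ dw.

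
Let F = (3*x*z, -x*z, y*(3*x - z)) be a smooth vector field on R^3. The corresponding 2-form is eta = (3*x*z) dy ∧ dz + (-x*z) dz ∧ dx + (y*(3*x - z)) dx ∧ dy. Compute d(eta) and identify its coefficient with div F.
d(eta) = (-y + 3*z) dx ∧ dy ∧ dz; div F = -y + 3*z

For a 2-form in R^3 of the form above, applying d gives a 3-form with coefficient ∂P/∂x + ∂Q/∂y + ∂R/∂z:
  ∂P/∂x = 3*z
  ∂Q/∂y = 0
  ∂R/∂z = -y
Sum = -y + 3*z, which is exactly div F.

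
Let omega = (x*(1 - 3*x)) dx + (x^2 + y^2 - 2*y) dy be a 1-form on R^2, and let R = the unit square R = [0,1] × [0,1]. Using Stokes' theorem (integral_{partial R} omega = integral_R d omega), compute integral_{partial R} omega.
integral_(partial R) omega = 1

Stokes: integral_partial_R omega = integral_R d omega with d omega = (∂Q/∂x - ∂P/∂y) dx ∧ dy.
  ∂Q/∂x = 2*x
  ∂P/∂y = 0
  integrand = ∂Q/∂x - ∂P/∂y = 2*x.
Integrating over R: integral_0^1 integral_0^1 (2*x) dx dy = 1.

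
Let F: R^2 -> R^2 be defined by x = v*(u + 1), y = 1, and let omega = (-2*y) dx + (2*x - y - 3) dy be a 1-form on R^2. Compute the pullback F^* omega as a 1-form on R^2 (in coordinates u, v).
F^* omega = (-2*v) du + (-2*u - 2) dv

Using F^*(f dg) = (f ∘ F) d(g ∘ F), substitute each coordinate x_i by F_i(u, v) in f_i, and replace dx_i by d F_i = (∂F_i/∂u) du + (∂F_i/∂v) dv.
  For the x component: f_1(F) = -2; d F_1 = (v) du + (u + 1) dv
  For the y component: f_2(F) = 2*u*v + 2*v - 4; d F_2 = (0) du + (0) dv
Combining and collecting du, dv coefficients:
  coeff of du: -2*v
  coeff of dv: -2*u - 2
F^* omega = (-2*v) du + (-2*u - 2) dv.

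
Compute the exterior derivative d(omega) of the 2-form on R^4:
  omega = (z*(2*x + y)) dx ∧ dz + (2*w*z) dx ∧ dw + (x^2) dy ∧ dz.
d(omega) = (2*x - z) dx ∧ dy ∧ dz + (-2*w) dx ∧ dz ∧ dw

For a 2-form omega = sum_{i<j} g_{ij} dx_i ∧ dx_j, the exterior derivative is
  d(omega) = sum_{i<j} d(g_{ij}) ∧ dx_i ∧ dx_j = sum_{i<j, k} (∂g_{ij}/∂x_k) dx_k ∧ dx_i ∧ dx_j.
Expand each term, using dx_k ∧ dx_i ∧ dx_j = sgn(permutation) dx_{(a)} ∧ dx_{(b)} ∧ dx_{(c)} with (a < b < c) sorted:
  d(z*(2*x + y)) includes (∂/∂y)(z*(2*x + y)) dy = (z) dy, which multiplied by dx ∧ dz gives (-z) dx ∧ dy ∧ dz
  d(2*w*z) includes (∂/∂z)(2*w*z) dz = (2*w) dz, which multiplied by dx ∧ dw gives (-2*w) dx ∧ dz ∧ dw
  d(x^2) includes (∂/∂x)(x^2) dx = (2*x) dx, which multiplied by dy ∧ dz gives (2*x) dx ∧ dy ∧ dz
Collecting like 3-forms: d(omega) = (2*x - z) dx ∧ dy ∧ dz + (-2*w) dx ∧ dz ∧ dw.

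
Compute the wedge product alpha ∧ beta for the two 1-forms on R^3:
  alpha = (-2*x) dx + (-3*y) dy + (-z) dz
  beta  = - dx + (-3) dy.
alpha ∧ beta = (6*x - 3*y) dx ∧ dy + (-z) dx ∧ dz + (-3*z) dy ∧ dz

Distribute the wedge, using dx_i ∧ dx_j = -dx_j ∧ dx_i and dx_i ∧ dx_i = 0. For each pair (i, j) with i < j, the coefficient of dx_i ∧ dx_j in alpha ∧ beta is (alpha_i * beta_j - alpha_j * beta_i). Collecting: alpha ∧ beta = (6*x - 3*y) dx ∧ dy + (-z) dx ∧ dz + (-3*z) dy ∧ dz.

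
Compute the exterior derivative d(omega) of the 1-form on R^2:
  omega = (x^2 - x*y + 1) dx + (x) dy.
d(omega) = (x + 1) dx ∧ dy

For a 1-form omega = sum_i f_i dx_i, the exterior derivative is
  d(omega) = sum_{i < j} (∂f_j/∂x_i - ∂f_i/∂x_j) dx_i ∧ dx_j.
  coefficient of dx ∧ dy: ∂f_2/∂x - ∂f_1/∂y = ∂(x)/∂x - ∂(x^2 - x*y + 1)/∂y = x + 1
Assembling: d(omega) = (x + 1) dx ∧ dy.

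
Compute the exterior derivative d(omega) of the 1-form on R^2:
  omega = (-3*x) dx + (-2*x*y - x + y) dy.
d(omega) = (-2*y - 1) dx ∧ dy

For a 1-form omega = sum_i f_i dx_i, the exterior derivative is
  d(omega) = sum_{i < j} (∂f_j/∂x_i - ∂f_i/∂x_j) dx_i ∧ dx_j.
  coefficient of dx ∧ dy: ∂f_2/∂x - ∂f_1/∂y = ∂(-2*x*y - x + y)/∂x - ∂(-3*x)/∂y = -2*y - 1
Assembling: d(omega) = (-2*y - 1) dx ∧ dy.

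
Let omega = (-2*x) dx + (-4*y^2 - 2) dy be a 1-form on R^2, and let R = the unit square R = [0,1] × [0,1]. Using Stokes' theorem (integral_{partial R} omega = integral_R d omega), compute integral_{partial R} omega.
integral_(partial R) omega = 0

Stokes: integral_partial_R omega = integral_R d omega with d omega = (∂Q/∂x - ∂P/∂y) dx ∧ dy.
  ∂Q/∂x = 0
  ∂P/∂y = 0
  integrand = ∂Q/∂x - ∂P/∂y = 0.
Integrating over R: integral_0^1 integral_0^1 (0) dx dy = 0.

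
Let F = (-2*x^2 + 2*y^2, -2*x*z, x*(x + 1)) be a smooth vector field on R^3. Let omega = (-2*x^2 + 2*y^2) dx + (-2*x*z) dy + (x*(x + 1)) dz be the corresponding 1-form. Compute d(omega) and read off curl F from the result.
d(omega) = (2*x) dy ∧ dz + (-2*x - 1) dz ∧ dx + (-4*y - 2*z) dx ∧ dy; curl F = (2*x, -2*x - 1, -4*y - 2*z)

d omega = sum_{i<j} (∂f_j/∂x_i - ∂f_i/∂x_j) dx_i ∧ dx_j. Under the identification (dy ∧ dz, dz ∧ dx, dx ∧ dy) ↔ (e_x, e_y, e_z), the coefficients are exactly the components of curl F. Compute:
  ∂R/∂y - ∂Q/∂z = (0) - (-2*x) = 2*x
  ∂P/∂z - ∂R/∂x = (0) - (2*x + 1) = -2*x - 1
  ∂Q/∂x - ∂P/∂y = (-2*z) - (4*y) = -4*y - 2*z.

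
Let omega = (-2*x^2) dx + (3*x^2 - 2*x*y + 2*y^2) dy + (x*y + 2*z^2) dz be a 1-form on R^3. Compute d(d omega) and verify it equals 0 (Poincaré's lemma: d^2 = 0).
d(d omega) = 0

Step 1: d omega = sum_{i<j} (∂f_j/∂x_i - ∂f_i/∂x_j) dx_i ∧ dx_j:
  coeff of dx ∧ dy: 6*x - 2*y
  coeff of dx ∧ dz: y
  coeff of dy ∧ dz: x
Step 2: Apply d again to each 2-form coefficient. The only possible 3-form in R^3 is dx ∧ dy ∧ dz, with coefficient
  ∂(coeff of dy∧dz)/∂x - ∂(coeff of dx∧dz)/∂y + ∂(coeff of dx∧dy)/∂z
  = ∂/∂x (x) - ∂/∂y (y) + ∂/∂z (6*x - 2*y).
Each of these terms simplifies to sums of mixed partials that cancel in pairs. The result is 0 (by equality of mixed partials for smooth functions — Schwarz / Clairaut).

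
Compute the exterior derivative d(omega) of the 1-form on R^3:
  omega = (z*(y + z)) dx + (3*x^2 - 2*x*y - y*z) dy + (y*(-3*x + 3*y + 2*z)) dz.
d(omega) = (6*x - 2*y - z) dx ∧ dy + (-4*y - 2*z) dx ∧ dz + (-3*x + 7*y + 2*z) dy ∧ dz

For a 1-form omega = sum_i f_i dx_i, the exterior derivative is
  d(omega) = sum_{i < j} (∂f_j/∂x_i - ∂f_i/∂x_j) dx_i ∧ dx_j.
  coefficient of dx ∧ dy: ∂f_2/∂x - ∂f_1/∂y = ∂(3*x^2 - 2*x*y - y*z)/∂x - ∂(z*(y + z))/∂y = 6*x - 2*y - z
  coefficient of dx ∧ dz: ∂f_3/∂x - ∂f_1/∂z = ∂(y*(-3*x + 3*y + 2*z))/∂x - ∂(z*(y + z))/∂z = -4*y - 2*z
  coefficient of dy ∧ dz: ∂f_3/∂y - ∂f_2/∂z = ∂(y*(-3*x + 3*y + 2*z))/∂y - ∂(3*x^2 - 2*x*y - y*z)/∂z = -3*x + 7*y + 2*z
Assembling: d(omega) = (6*x - 2*y - z) dx ∧ dy + (-4*y - 2*z) dx ∧ dz + (-3*x + 7*y + 2*z) dy ∧ dz.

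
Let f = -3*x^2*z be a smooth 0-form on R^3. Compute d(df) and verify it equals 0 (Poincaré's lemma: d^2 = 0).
d(df) = 0

Step 1: df = sum_i (∂f/∂x_i) dx_i = (-6*x*z) dx + (0) dy + (-3*x^2) dz.
Step 2: Apply d again. Using the 1-form formula, the coefficient of dx ∧ dy in d(df) is ∂^2 f/∂x ∂y - ∂^2 f/∂y ∂x = (0) - (0) = 0 (equality of mixed partials for smooth f).
Similarly for dx ∧ dz and dy ∧ dz — all coefficients vanish. So d(df) = 0.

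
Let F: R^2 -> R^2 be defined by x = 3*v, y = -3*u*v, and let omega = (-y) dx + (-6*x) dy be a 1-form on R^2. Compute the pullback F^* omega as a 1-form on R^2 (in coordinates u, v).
F^* omega = (54*v^2) du + (63*u*v) dv

Using F^*(f dg) = (f ∘ F) d(g ∘ F), substitute each coordinate x_i by F_i(u, v) in f_i, and replace dx_i by d F_i = (∂F_i/∂u) du + (∂F_i/∂v) dv.
  For the x component: f_1(F) = 3*u*v; d F_1 = (0) du + (3) dv
  For the y component: f_2(F) = -18*v; d F_2 = (-3*v) du + (-3*u) dv
Combining and collecting du, dv coefficients:
  coeff of du: 54*v^2
  coeff of dv: 63*u*v
F^* omega = (54*v^2) du + (63*u*v) dv.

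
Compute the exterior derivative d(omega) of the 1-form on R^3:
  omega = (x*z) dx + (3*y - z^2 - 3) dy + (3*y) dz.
d(omega) = (-x) dx ∧ dz + (2*z + 3) dy ∧ dz

For a 1-form omega = sum_i f_i dx_i, the exterior derivative is
  d(omega) = sum_{i < j} (∂f_j/∂x_i - ∂f_i/∂x_j) dx_i ∧ dx_j.
  coefficient of dx ∧ dz: ∂f_3/∂x - ∂f_1/∂z = ∂(3*y)/∂x - ∂(x*z)/∂z = -x
  coefficient of dy ∧ dz: ∂f_3/∂y - ∂f_2/∂z = ∂(3*y)/∂y - ∂(3*y - z^2 - 3)/∂z = 2*z + 3
Assembling: d(omega) = (-x) dx ∧ dz + (2*z + 3) dy ∧ dz.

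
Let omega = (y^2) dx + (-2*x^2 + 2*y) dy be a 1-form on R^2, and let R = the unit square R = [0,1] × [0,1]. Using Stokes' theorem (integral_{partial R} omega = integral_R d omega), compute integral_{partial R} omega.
integral_(partial R) omega = -3

Stokes: integral_partial_R omega = integral_R d omega with d omega = (∂Q/∂x - ∂P/∂y) dx ∧ dy.
  ∂Q/∂x = -4*x
  ∂P/∂y = 2*y
  integrand = ∂Q/∂x - ∂P/∂y = -4*x - 2*y.
Integrating over R: integral_0^1 integral_0^1 (-4*x - 2*y) dx dy = -3.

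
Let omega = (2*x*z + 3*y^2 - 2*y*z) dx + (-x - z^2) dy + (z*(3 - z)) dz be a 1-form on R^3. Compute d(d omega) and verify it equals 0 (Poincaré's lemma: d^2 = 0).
d(d omega) = 0

Step 1: d omega = sum_{i<j} (∂f_j/∂x_i - ∂f_i/∂x_j) dx_i ∧ dx_j:
  coeff of dx ∧ dy: -6*y + 2*z - 1
  coeff of dx ∧ dz: -2*x + 2*y
  coeff of dy ∧ dz: 2*z
Step 2: Apply d again to each 2-form coefficient. The only possible 3-form in R^3 is dx ∧ dy ∧ dz, with coefficient
  ∂(coeff of dy∧dz)/∂x - ∂(coeff of dx∧dz)/∂y + ∂(coeff of dx∧dy)/∂z
  = ∂/∂x (2*z) - ∂/∂y (-2*x + 2*y) + ∂/∂z (-6*y + 2*z - 1).
Each of these terms simplifies to sums of mixed partials that cancel in pairs. The result is 0 (by equality of mixed partials for smooth functions — Schwarz / Clairaut).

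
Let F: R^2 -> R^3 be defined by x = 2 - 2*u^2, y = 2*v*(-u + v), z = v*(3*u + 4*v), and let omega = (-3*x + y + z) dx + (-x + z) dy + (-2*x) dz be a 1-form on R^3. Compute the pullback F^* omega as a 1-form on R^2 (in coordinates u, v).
F^* omega = (-24*u^3 + 4*u^2*v - 30*u*v^2 + 24*u - 8*v^3 - 8*v) du + (8*u^3 + 34*u^2*v + 4*u*v^2 - 8*u + 16*v^3 - 40*v) dv

Using F^*(f dg) = (f ∘ F) d(g ∘ F), substitute each coordinate x_i by F_i(u, v) in f_i, and replace dx_i by d F_i = (∂F_i/∂u) du + (∂F_i/∂v) dv.
  For the x component: f_1(F) = 6*u^2 + u*v + 6*v^2 - 6; d F_1 = (-4*u) du + (0) dv
  For the y component: f_2(F) = 2*u^2 + 3*u*v + 4*v^2 - 2; d F_2 = (-2*v) du + (-2*u + 4*v) dv
  For the z component: f_3(F) = 4*u^2 - 4; d F_3 = (3*v) du + (3*u + 8*v) dv
Combining and collecting du, dv coefficients:
  coeff of du: -24*u^3 + 4*u^2*v - 30*u*v^2 + 24*u - 8*v^3 - 8*v
  coeff of dv: 8*u^3 + 34*u^2*v + 4*u*v^2 - 8*u + 16*v^3 - 40*v
F^* omega = (-24*u^3 + 4*u^2*v - 30*u*v^2 + 24*u - 8*v^3 - 8*v) du + (8*u^3 + 34*u^2*v + 4*u*v^2 - 8*u + 16*v^3 - 40*v) dv.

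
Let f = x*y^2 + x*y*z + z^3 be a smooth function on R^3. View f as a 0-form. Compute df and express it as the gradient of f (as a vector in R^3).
df = (y*(y + z)) dx + (x*(2*y + z)) dy + (x*y + 3*z^2) dz; grad f = (y*(y + z), x*(2*y + z), x*y + 3*z^2)

For a 0-form f, d f = (∂f/∂x) dx + (∂f/∂y) dy + (∂f/∂z) dz. The components of the vector representation are exactly the entries of grad f in Cartesian coordinates:
  ∂f/∂x = y*(y + z)
  ∂f/∂y = x*(2*y + z)
  ∂f/∂z = x*y + 3*z^2.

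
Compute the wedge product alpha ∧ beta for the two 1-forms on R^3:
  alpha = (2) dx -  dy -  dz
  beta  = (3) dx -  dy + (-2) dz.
alpha ∧ beta = (1) dx ∧ dy + (-1) dx ∧ dz + (1) dy ∧ dz

Distribute the wedge, using dx_i ∧ dx_j = -dx_j ∧ dx_i and dx_i ∧ dx_i = 0. For each pair (i, j) with i < j, the coefficient of dx_i ∧ dx_j in alpha ∧ beta is (alpha_i * beta_j - alpha_j * beta_i). Collecting: alpha ∧ beta = (1) dx ∧ dy + (-1) dx ∧ dz + (1) dy ∧ dz.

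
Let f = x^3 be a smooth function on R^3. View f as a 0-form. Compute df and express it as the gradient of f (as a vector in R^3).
df = (3*x^2) dx + (0) dy + (0) dz; grad f = (3*x^2, 0, 0)

For a 0-form f, d f = (∂f/∂x) dx + (∂f/∂y) dy + (∂f/∂z) dz. The components of the vector representation are exactly the entries of grad f in Cartesian coordinates:
  ∂f/∂x = 3*x^2
  ∂f/∂y = 0
  ∂f/∂z = 0.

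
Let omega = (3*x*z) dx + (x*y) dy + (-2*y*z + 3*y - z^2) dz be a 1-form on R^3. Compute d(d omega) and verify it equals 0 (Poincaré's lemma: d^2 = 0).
d(d omega) = 0

Step 1: d omega = sum_{i<j} (∂f_j/∂x_i - ∂f_i/∂x_j) dx_i ∧ dx_j:
  coeff of dx ∧ dy: y
  coeff of dx ∧ dz: -3*x
  coeff of dy ∧ dz: 3 - 2*z
Step 2: Apply d again to each 2-form coefficient. The only possible 3-form in R^3 is dx ∧ dy ∧ dz, with coefficient
  ∂(coeff of dy∧dz)/∂x - ∂(coeff of dx∧dz)/∂y + ∂(coeff of dx∧dy)/∂z
  = ∂/∂x (3 - 2*z) - ∂/∂y (-3*x) + ∂/∂z (y).
Each of these terms simplifies to sums of mixed partials that cancel in pairs. The result is 0 (by equality of mixed partials for smooth functions — Schwarz / Clairaut).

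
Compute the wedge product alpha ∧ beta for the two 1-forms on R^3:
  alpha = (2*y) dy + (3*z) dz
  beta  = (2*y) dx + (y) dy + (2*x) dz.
alpha ∧ beta = (-4*y^2) dx ∧ dy + (y*(4*x - 3*z)) dy ∧ dz + (-6*y*z) dx ∧ dz

Distribute the wedge, using dx_i ∧ dx_j = -dx_j ∧ dx_i and dx_i ∧ dx_i = 0. For each pair (i, j) with i < j, the coefficient of dx_i ∧ dx_j in alpha ∧ beta is (alpha_i * beta_j - alpha_j * beta_i). Collecting: alpha ∧ beta = (-4*y^2) dx ∧ dy + (y*(4*x - 3*z)) dy ∧ dz + (-6*y*z) dx ∧ dz.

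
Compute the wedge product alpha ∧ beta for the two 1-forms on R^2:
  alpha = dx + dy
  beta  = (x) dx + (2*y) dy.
alpha ∧ beta = (-x + 2*y) dx ∧ dy

Distribute the wedge, using dx_i ∧ dx_j = -dx_j ∧ dx_i and dx_i ∧ dx_i = 0. For each pair (i, j) with i < j, the coefficient of dx_i ∧ dx_j in alpha ∧ beta is (alpha_i * beta_j - alpha_j * beta_i). Collecting: alpha ∧ beta = (-x + 2*y) dx ∧ dy.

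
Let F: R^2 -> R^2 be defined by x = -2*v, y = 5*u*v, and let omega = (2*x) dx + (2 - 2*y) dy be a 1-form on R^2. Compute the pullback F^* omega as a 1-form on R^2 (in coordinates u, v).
F^* omega = (10*v*(-5*u*v + 1)) du + (-50*u^2*v + 10*u + 8*v) dv

Using F^*(f dg) = (f ∘ F) d(g ∘ F), substitute each coordinate x_i by F_i(u, v) in f_i, and replace dx_i by d F_i = (∂F_i/∂u) du + (∂F_i/∂v) dv.
  For the x component: f_1(F) = -4*v; d F_1 = (0) du + (-2) dv
  For the y component: f_2(F) = -10*u*v + 2; d F_2 = (5*v) du + (5*u) dv
Combining and collecting du, dv coefficients:
  coeff of du: 10*v*(-5*u*v + 1)
  coeff of dv: -50*u^2*v + 10*u + 8*v
F^* omega = (10*v*(-5*u*v + 1)) du + (-50*u^2*v + 10*u + 8*v) dv.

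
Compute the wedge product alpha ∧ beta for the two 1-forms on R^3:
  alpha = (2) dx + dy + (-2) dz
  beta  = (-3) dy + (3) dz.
alpha ∧ beta = (-6) dx ∧ dy + (6) dx ∧ dz + (-3) dy ∧ dz

Distribute the wedge, using dx_i ∧ dx_j = -dx_j ∧ dx_i and dx_i ∧ dx_i = 0. For each pair (i, j) with i < j, the coefficient of dx_i ∧ dx_j in alpha ∧ beta is (alpha_i * beta_j - alpha_j * beta_i). Collecting: alpha ∧ beta = (-6) dx ∧ dy + (6) dx ∧ dz + (-3) dy ∧ dz.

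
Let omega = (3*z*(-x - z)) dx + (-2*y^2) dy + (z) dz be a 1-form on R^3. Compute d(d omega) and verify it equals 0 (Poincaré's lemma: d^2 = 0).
d(d omega) = 0

Step 1: d omega = sum_{i<j} (∂f_j/∂x_i - ∂f_i/∂x_j) dx_i ∧ dx_j:
  coeff of dx ∧ dy: 0
  coeff of dx ∧ dz: 3*x + 6*z
  coeff of dy ∧ dz: 0
Step 2: Apply d again to each 2-form coefficient. The only possible 3-form in R^3 is dx ∧ dy ∧ dz, with coefficient
  ∂(coeff of dy∧dz)/∂x - ∂(coeff of dx∧dz)/∂y + ∂(coeff of dx∧dy)/∂z
  = ∂/∂x (0) - ∂/∂y (3*x + 6*z) + ∂/∂z (0).
Each of these terms simplifies to sums of mixed partials that cancel in pairs. The result is 0 (by equality of mixed partials for smooth functions — Schwarz / Clairaut).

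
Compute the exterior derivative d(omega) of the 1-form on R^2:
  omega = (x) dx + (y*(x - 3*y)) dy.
d(omega) = (y) dx ∧ dy

For a 1-form omega = sum_i f_i dx_i, the exterior derivative is
  d(omega) = sum_{i < j} (∂f_j/∂x_i - ∂f_i/∂x_j) dx_i ∧ dx_j.
  coefficient of dx ∧ dy: ∂f_2/∂x - ∂f_1/∂y = ∂(y*(x - 3*y))/∂x - ∂(x)/∂y = y
Assembling: d(omega) = (y) dx ∧ dy.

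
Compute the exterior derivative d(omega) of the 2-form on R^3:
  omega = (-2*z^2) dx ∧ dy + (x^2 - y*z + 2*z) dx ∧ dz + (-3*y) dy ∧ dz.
d(omega) = (-3*z) dx ∧ dy ∧ dz

For a 2-form omega = sum_{i<j} g_{ij} dx_i ∧ dx_j, the exterior derivative is
  d(omega) = sum_{i<j} d(g_{ij}) ∧ dx_i ∧ dx_j = sum_{i<j, k} (∂g_{ij}/∂x_k) dx_k ∧ dx_i ∧ dx_j.
Expand each term, using dx_k ∧ dx_i ∧ dx_j = sgn(permutation) dx_{(a)} ∧ dx_{(b)} ∧ dx_{(c)} with (a < b < c) sorted:
  d(-2*z^2) includes (∂/∂z)(-2*z^2) dz = (-4*z) dz, which multiplied by dx ∧ dy gives (-4*z) dx ∧ dy ∧ dz
  d(x^2 - y*z + 2*z) includes (∂/∂y)(x^2 - y*z + 2*z) dy = (-z) dy, which multiplied by dx ∧ dz gives (z) dx ∧ dy ∧ dz
Collecting like 3-forms: d(omega) = (-3*z) dx ∧ dy ∧ dz.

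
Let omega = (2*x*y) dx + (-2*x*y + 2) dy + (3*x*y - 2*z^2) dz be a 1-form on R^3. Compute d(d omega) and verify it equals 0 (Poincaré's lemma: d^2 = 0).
d(d omega) = 0

Step 1: d omega = sum_{i<j} (∂f_j/∂x_i - ∂f_i/∂x_j) dx_i ∧ dx_j:
  coeff of dx ∧ dy: -2*x - 2*y
  coeff of dx ∧ dz: 3*y
  coeff of dy ∧ dz: 3*x
Step 2: Apply d again to each 2-form coefficient. The only possible 3-form in R^3 is dx ∧ dy ∧ dz, with coefficient
  ∂(coeff of dy∧dz)/∂x - ∂(coeff of dx∧dz)/∂y + ∂(coeff of dx∧dy)/∂z
  = ∂/∂x (3*x) - ∂/∂y (3*y) + ∂/∂z (-2*x - 2*y).
Each of these terms simplifies to sums of mixed partials that cancel in pairs. The result is 0 (by equality of mixed partials for smooth functions — Schwarz / Clairaut).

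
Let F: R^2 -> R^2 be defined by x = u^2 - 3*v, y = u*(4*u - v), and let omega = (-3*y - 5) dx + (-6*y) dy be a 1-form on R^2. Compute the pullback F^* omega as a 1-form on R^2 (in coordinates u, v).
F^* omega = (2*u*(-108*u^2 + 39*u*v - 3*v^2 - 5)) du + (24*u^3 - 6*u^2*v + 36*u^2 - 9*u*v + 15) dv

Using F^*(f dg) = (f ∘ F) d(g ∘ F), substitute each coordinate x_i by F_i(u, v) in f_i, and replace dx_i by d F_i = (∂F_i/∂u) du + (∂F_i/∂v) dv.
  For the x component: f_1(F) = -12*u^2 + 3*u*v - 5; d F_1 = (2*u) du + (-3) dv
  For the y component: f_2(F) = 6*u*(-4*u + v); d F_2 = (8*u - v) du + (-u) dv
Combining and collecting du, dv coefficients:
  coeff of du: 2*u*(-108*u^2 + 39*u*v - 3*v^2 - 5)
  coeff of dv: 24*u^3 - 6*u^2*v + 36*u^2 - 9*u*v + 15
F^* omega = (2*u*(-108*u^2 + 39*u*v - 3*v^2 - 5)) du + (24*u^3 - 6*u^2*v + 36*u^2 - 9*u*v + 15) dv.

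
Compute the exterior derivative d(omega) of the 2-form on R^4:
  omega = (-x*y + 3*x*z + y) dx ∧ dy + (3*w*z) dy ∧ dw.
d(omega) = (3*x) dx ∧ dy ∧ dz + (-3*w) dy ∧ dz ∧ dw

For a 2-form omega = sum_{i<j} g_{ij} dx_i ∧ dx_j, the exterior derivative is
  d(omega) = sum_{i<j} d(g_{ij}) ∧ dx_i ∧ dx_j = sum_{i<j, k} (∂g_{ij}/∂x_k) dx_k ∧ dx_i ∧ dx_j.
Expand each term, using dx_k ∧ dx_i ∧ dx_j = sgn(permutation) dx_{(a)} ∧ dx_{(b)} ∧ dx_{(c)} with (a < b < c) sorted:
  d(-x*y + 3*x*z + y) includes (∂/∂z)(-x*y + 3*x*z + y) dz = (3*x) dz, which multiplied by dx ∧ dy gives (3*x) dx ∧ dy ∧ dz
  d(3*w*z) includes (∂/∂z)(3*w*z) dz = (3*w) dz, which multiplied by dy ∧ dw gives (-3*w) dy ∧ dz ∧ dw
Collecting like 3-forms: d(omega) = (3*x) dx ∧ dy ∧ dz + (-3*w) dy ∧ dz ∧ dw.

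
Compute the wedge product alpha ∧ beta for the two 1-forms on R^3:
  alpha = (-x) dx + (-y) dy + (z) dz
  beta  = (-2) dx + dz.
alpha ∧ beta = (-x + 2*z) dx ∧ dz + (-2*y) dx ∧ dy + (-y) dy ∧ dz

Distribute the wedge, using dx_i ∧ dx_j = -dx_j ∧ dx_i and dx_i ∧ dx_i = 0. For each pair (i, j) with i < j, the coefficient of dx_i ∧ dx_j in alpha ∧ beta is (alpha_i * beta_j - alpha_j * beta_i). Collecting: alpha ∧ beta = (-x + 2*z) dx ∧ dz + (-2*y) dx ∧ dy + (-y) dy ∧ dz.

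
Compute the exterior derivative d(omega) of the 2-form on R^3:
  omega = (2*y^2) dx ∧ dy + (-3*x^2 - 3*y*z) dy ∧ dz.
d(omega) = (-6*x) dx ∧ dy ∧ dz

For a 2-form omega = sum_{i<j} g_{ij} dx_i ∧ dx_j, the exterior derivative is
  d(omega) = sum_{i<j} d(g_{ij}) ∧ dx_i ∧ dx_j = sum_{i<j, k} (∂g_{ij}/∂x_k) dx_k ∧ dx_i ∧ dx_j.
Expand each term, using dx_k ∧ dx_i ∧ dx_j = sgn(permutation) dx_{(a)} ∧ dx_{(b)} ∧ dx_{(c)} with (a < b < c) sorted:
  d(-3*x^2 - 3*y*z) includes (∂/∂x)(-3*x^2 - 3*y*z) dx = (-6*x) dx, which multiplied by dy ∧ dz gives (-6*x) dx ∧ dy ∧ dz
Collecting like 3-forms: d(omega) = (-6*x) dx ∧ dy ∧ dz.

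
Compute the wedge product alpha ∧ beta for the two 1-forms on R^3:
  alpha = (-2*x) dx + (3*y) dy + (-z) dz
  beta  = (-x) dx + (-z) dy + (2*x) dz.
alpha ∧ beta = (x*(3*y + 2*z)) dx ∧ dy + (-x*(4*x + z)) dx ∧ dz + (6*x*y - z^2) dy ∧ dz

Distribute the wedge, using dx_i ∧ dx_j = -dx_j ∧ dx_i and dx_i ∧ dx_i = 0. For each pair (i, j) with i < j, the coefficient of dx_i ∧ dx_j in alpha ∧ beta is (alpha_i * beta_j - alpha_j * beta_i). Collecting: alpha ∧ beta = (x*(3*y + 2*z)) dx ∧ dy + (-x*(4*x + z)) dx ∧ dz + (6*x*y - z^2) dy ∧ dz.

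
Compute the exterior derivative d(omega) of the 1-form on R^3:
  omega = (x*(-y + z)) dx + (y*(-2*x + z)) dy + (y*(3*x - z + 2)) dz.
d(omega) = (x - 2*y) dx ∧ dy + (-x + 3*y) dx ∧ dz + (3*x - y - z + 2) dy ∧ dz

For a 1-form omega = sum_i f_i dx_i, the exterior derivative is
  d(omega) = sum_{i < j} (∂f_j/∂x_i - ∂f_i/∂x_j) dx_i ∧ dx_j.
  coefficient of dx ∧ dy: ∂f_2/∂x - ∂f_1/∂y = ∂(y*(-2*x + z))/∂x - ∂(x*(-y + z))/∂y = x - 2*y
  coefficient of dx ∧ dz: ∂f_3/∂x - ∂f_1/∂z = ∂(y*(3*x - z + 2))/∂x - ∂(x*(-y + z))/∂z = -x + 3*y
  coefficient of dy ∧ dz: ∂f_3/∂y - ∂f_2/∂z = ∂(y*(3*x - z + 2))/∂y - ∂(y*(-2*x + z))/∂z = 3*x - y - z + 2
Assembling: d(omega) = (x - 2*y) dx ∧ dy + (-x + 3*y) dx ∧ dz + (3*x - y - z + 2) dy ∧ dz.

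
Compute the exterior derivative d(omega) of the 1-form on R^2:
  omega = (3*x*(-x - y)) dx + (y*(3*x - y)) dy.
d(omega) = (3*x + 3*y) dx ∧ dy

For a 1-form omega = sum_i f_i dx_i, the exterior derivative is
  d(omega) = sum_{i < j} (∂f_j/∂x_i - ∂f_i/∂x_j) dx_i ∧ dx_j.
  coefficient of dx ∧ dy: ∂f_2/∂x - ∂f_1/∂y = ∂(y*(3*x - y))/∂x - ∂(3*x*(-x - y))/∂y = 3*x + 3*y
Assembling: d(omega) = (3*x + 3*y) dx ∧ dy.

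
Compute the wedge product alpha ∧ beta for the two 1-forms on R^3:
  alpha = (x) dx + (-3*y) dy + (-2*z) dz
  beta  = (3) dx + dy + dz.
alpha ∧ beta = (x + 9*y) dx ∧ dy + (x + 6*z) dx ∧ dz + (-3*y + 2*z) dy ∧ dz

Distribute the wedge, using dx_i ∧ dx_j = -dx_j ∧ dx_i and dx_i ∧ dx_i = 0. For each pair (i, j) with i < j, the coefficient of dx_i ∧ dx_j in alpha ∧ beta is (alpha_i * beta_j - alpha_j * beta_i). Collecting: alpha ∧ beta = (x + 9*y) dx ∧ dy + (x + 6*z) dx ∧ dz + (-3*y + 2*z) dy ∧ dz.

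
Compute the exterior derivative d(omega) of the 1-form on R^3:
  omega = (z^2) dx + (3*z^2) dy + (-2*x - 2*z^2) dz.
d(omega) = (-2*z - 2) dx ∧ dz + (-6*z) dy ∧ dz

For a 1-form omega = sum_i f_i dx_i, the exterior derivative is
  d(omega) = sum_{i < j} (∂f_j/∂x_i - ∂f_i/∂x_j) dx_i ∧ dx_j.
  coefficient of dx ∧ dz: ∂f_3/∂x - ∂f_1/∂z = ∂(-2*x - 2*z^2)/∂x - ∂(z^2)/∂z = -2*z - 2
  coefficient of dy ∧ dz: ∂f_3/∂y - ∂f_2/∂z = ∂(-2*x - 2*z^2)/∂y - ∂(3*z^2)/∂z = -6*z
Assembling: d(omega) = (-2*z - 2) dx ∧ dz + (-6*z) dy ∧ dz.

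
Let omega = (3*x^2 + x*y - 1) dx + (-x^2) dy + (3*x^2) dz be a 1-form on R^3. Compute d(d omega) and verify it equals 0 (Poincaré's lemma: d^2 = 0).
d(d omega) = 0

Step 1: d omega = sum_{i<j} (∂f_j/∂x_i - ∂f_i/∂x_j) dx_i ∧ dx_j:
  coeff of dx ∧ dy: -3*x
  coeff of dx ∧ dz: 6*x
  coeff of dy ∧ dz: 0
Step 2: Apply d again to each 2-form coefficient. The only possible 3-form in R^3 is dx ∧ dy ∧ dz, with coefficient
  ∂(coeff of dy∧dz)/∂x - ∂(coeff of dx∧dz)/∂y + ∂(coeff of dx∧dy)/∂z
  = ∂/∂x (0) - ∂/∂y (6*x) + ∂/∂z (-3*x).
Each of these terms simplifies to sums of mixed partials that cancel in pairs. The result is 0 (by equality of mixed partials for smooth functions — Schwarz / Clairaut).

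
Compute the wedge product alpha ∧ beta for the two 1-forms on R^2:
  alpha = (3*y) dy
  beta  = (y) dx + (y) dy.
alpha ∧ beta = (-3*y^2) dx ∧ dy

Distribute the wedge, using dx_i ∧ dx_j = -dx_j ∧ dx_i and dx_i ∧ dx_i = 0. For each pair (i, j) with i < j, the coefficient of dx_i ∧ dx_j in alpha ∧ beta is (alpha_i * beta_j - alpha_j * beta_i). Collecting: alpha ∧ beta = (-3*y^2) dx ∧ dy.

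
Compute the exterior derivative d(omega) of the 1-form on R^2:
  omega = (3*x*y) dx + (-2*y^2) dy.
d(omega) = (-3*x) dx ∧ dy

For a 1-form omega = sum_i f_i dx_i, the exterior derivative is
  d(omega) = sum_{i < j} (∂f_j/∂x_i - ∂f_i/∂x_j) dx_i ∧ dx_j.
  coefficient of dx ∧ dy: ∂f_2/∂x - ∂f_1/∂y = ∂(-2*y^2)/∂x - ∂(3*x*y)/∂y = -3*x
Assembling: d(omega) = (-3*x) dx ∧ dy.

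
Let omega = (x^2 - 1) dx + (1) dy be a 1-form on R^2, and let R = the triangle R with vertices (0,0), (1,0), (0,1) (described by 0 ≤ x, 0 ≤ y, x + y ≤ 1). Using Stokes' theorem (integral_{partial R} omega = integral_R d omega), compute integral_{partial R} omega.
integral_(partial R) omega = 0

Stokes: integral_partial_R omega = integral_R d omega with d omega = (∂Q/∂x - ∂P/∂y) dx ∧ dy.
  ∂Q/∂x = 0
  ∂P/∂y = 0
  integrand = ∂Q/∂x - ∂P/∂y = 0.
Integrating over R: integral_0^1 integral_0^{1-x} (0) dy dx = 0.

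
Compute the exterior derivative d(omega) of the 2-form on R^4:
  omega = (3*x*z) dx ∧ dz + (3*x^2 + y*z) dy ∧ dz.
d(omega) = (6*x) dx ∧ dy ∧ dz

For a 2-form omega = sum_{i<j} g_{ij} dx_i ∧ dx_j, the exterior derivative is
  d(omega) = sum_{i<j} d(g_{ij}) ∧ dx_i ∧ dx_j = sum_{i<j, k} (∂g_{ij}/∂x_k) dx_k ∧ dx_i ∧ dx_j.
Expand each term, using dx_k ∧ dx_i ∧ dx_j = sgn(permutation) dx_{(a)} ∧ dx_{(b)} ∧ dx_{(c)} with (a < b < c) sorted:
  d(3*x^2 + y*z) includes (∂/∂x)(3*x^2 + y*z) dx = (6*x) dx, which multiplied by dy ∧ dz gives (6*x) dx ∧ dy ∧ dz
Collecting like 3-forms: d(omega) = (6*x) dx ∧ dy ∧ dz.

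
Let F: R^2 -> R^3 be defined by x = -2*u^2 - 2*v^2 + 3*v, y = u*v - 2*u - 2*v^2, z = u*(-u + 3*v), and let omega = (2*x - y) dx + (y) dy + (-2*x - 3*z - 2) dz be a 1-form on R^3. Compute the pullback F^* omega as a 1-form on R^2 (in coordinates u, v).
F^* omega = (2*u^3 + 43*u^2*v - 8*u^2 - 26*u*v^2 - 16*u*v + 8*u + 10*v^3 - 14*v^2 - 6*v) du + (21*u^3 - 10*u^2*v - 14*u^2 + 10*u*v^2 - 21*u*v + 16*v^3 - 30*v^2 + 18*v) dv

Using F^*(f dg) = (f ∘ F) d(g ∘ F), substitute each coordinate x_i by F_i(u, v) in f_i, and replace dx_i by d F_i = (∂F_i/∂u) du + (∂F_i/∂v) dv.
  For the x component: f_1(F) = -4*u^2 - u*v + 2*u - 2*v^2 + 6*v; d F_1 = (-4*u) du + (3 - 4*v) dv
  For the y component: f_2(F) = u*v - 2*u - 2*v^2; d F_2 = (v - 2) du + (u - 4*v) dv
  For the z component: f_3(F) = 7*u^2 - 9*u*v + 4*v^2 - 6*v - 2; d F_3 = (-2*u + 3*v) du + (3*u) dv
Combining and collecting du, dv coefficients:
  coeff of du: 2*u^3 + 43*u^2*v - 8*u^2 - 26*u*v^2 - 16*u*v + 8*u + 10*v^3 - 14*v^2 - 6*v
  coeff of dv: 21*u^3 - 10*u^2*v - 14*u^2 + 10*u*v^2 - 21*u*v + 16*v^3 - 30*v^2 + 18*v
F^* omega = (2*u^3 + 43*u^2*v - 8*u^2 - 26*u*v^2 - 16*u*v + 8*u + 10*v^3 - 14*v^2 - 6*v) du + (21*u^3 - 10*u^2*v - 14*u^2 + 10*u*v^2 - 21*u*v + 16*v^3 - 30*v^2 + 18*v) dv.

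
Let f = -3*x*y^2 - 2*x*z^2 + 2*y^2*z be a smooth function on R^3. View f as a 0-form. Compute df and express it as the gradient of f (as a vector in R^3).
df = (-3*y^2 - 2*z^2) dx + (2*y*(-3*x + 2*z)) dy + (-4*x*z + 2*y^2) dz; grad f = (-3*y^2 - 2*z^2, 2*y*(-3*x + 2*z), -4*x*z + 2*y^2)

For a 0-form f, d f = (∂f/∂x) dx + (∂f/∂y) dy + (∂f/∂z) dz. The components of the vector representation are exactly the entries of grad f in Cartesian coordinates:
  ∂f/∂x = -3*y^2 - 2*z^2
  ∂f/∂y = 2*y*(-3*x + 2*z)
  ∂f/∂z = -4*x*z + 2*y^2.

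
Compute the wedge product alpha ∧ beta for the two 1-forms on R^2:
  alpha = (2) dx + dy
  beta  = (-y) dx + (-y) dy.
alpha ∧ beta = (-y) dx ∧ dy

Distribute the wedge, using dx_i ∧ dx_j = -dx_j ∧ dx_i and dx_i ∧ dx_i = 0. For each pair (i, j) with i < j, the coefficient of dx_i ∧ dx_j in alpha ∧ beta is (alpha_i * beta_j - alpha_j * beta_i). Collecting: alpha ∧ beta = (-y) dx ∧ dy.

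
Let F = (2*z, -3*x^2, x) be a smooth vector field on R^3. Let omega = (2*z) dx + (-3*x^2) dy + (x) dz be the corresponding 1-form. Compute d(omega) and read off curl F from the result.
d(omega) = (0) dy ∧ dz + (1) dz ∧ dx + (-6*x) dx ∧ dy; curl F = (0, 1, -6*x)

d omega = sum_{i<j} (∂f_j/∂x_i - ∂f_i/∂x_j) dx_i ∧ dx_j. Under the identification (dy ∧ dz, dz ∧ dx, dx ∧ dy) ↔ (e_x, e_y, e_z), the coefficients are exactly the components of curl F. Compute:
  ∂R/∂y - ∂Q/∂z = (0) - (0) = 0
  ∂P/∂z - ∂R/∂x = (2) - (1) = 1
  ∂Q/∂x - ∂P/∂y = (-6*x) - (0) = -6*x.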